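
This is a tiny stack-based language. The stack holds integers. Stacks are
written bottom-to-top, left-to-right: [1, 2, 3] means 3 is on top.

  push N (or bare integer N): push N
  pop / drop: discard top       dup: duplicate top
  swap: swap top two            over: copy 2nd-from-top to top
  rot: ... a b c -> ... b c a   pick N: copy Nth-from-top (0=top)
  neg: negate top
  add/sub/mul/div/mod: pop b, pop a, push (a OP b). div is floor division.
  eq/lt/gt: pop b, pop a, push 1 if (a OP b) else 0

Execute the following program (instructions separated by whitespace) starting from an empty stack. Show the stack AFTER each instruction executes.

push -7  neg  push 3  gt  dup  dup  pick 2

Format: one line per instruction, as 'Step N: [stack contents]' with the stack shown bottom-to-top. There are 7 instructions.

Step 1: [-7]
Step 2: [7]
Step 3: [7, 3]
Step 4: [1]
Step 5: [1, 1]
Step 6: [1, 1, 1]
Step 7: [1, 1, 1, 1]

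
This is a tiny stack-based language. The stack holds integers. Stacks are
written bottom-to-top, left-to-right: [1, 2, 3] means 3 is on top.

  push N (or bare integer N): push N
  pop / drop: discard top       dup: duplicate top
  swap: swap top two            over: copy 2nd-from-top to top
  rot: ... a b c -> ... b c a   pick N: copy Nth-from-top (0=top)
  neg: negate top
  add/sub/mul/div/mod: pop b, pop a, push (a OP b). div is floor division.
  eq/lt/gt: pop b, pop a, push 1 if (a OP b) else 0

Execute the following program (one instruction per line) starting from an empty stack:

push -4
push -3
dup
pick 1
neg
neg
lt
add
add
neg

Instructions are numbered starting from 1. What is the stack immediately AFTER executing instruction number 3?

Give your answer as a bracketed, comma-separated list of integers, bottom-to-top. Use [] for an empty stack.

Step 1 ('push -4'): [-4]
Step 2 ('push -3'): [-4, -3]
Step 3 ('dup'): [-4, -3, -3]

Answer: [-4, -3, -3]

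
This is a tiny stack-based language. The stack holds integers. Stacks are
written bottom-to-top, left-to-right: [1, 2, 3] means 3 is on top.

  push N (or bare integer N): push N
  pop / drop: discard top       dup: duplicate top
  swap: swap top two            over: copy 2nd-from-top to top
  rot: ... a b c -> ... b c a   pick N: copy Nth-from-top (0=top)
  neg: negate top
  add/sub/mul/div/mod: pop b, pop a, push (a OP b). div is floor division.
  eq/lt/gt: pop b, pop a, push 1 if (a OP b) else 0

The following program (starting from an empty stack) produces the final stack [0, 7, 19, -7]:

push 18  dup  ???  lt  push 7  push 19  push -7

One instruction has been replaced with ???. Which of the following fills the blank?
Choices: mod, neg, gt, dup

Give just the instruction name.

Stack before ???: [18, 18]
Stack after ???:  [18, -18]
Checking each choice:
  mod: stack underflow (need 2, have 1)
  neg: MATCH
  gt: stack underflow (need 2, have 1)
  dup: produces [18, 0, 7, 19, -7]


Answer: neg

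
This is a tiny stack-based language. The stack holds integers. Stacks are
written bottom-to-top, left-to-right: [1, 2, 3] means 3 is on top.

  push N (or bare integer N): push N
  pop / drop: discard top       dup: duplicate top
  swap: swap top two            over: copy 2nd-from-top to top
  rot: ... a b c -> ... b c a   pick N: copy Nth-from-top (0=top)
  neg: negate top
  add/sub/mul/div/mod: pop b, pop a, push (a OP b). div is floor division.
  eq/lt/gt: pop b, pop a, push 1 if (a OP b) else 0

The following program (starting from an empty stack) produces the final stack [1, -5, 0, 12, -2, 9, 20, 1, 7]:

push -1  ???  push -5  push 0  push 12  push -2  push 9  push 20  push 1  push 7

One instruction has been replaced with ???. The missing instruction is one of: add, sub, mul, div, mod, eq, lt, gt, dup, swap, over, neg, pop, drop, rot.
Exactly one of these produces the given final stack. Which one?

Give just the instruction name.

Stack before ???: [-1]
Stack after ???:  [1]
The instruction that transforms [-1] -> [1] is: neg

Answer: neg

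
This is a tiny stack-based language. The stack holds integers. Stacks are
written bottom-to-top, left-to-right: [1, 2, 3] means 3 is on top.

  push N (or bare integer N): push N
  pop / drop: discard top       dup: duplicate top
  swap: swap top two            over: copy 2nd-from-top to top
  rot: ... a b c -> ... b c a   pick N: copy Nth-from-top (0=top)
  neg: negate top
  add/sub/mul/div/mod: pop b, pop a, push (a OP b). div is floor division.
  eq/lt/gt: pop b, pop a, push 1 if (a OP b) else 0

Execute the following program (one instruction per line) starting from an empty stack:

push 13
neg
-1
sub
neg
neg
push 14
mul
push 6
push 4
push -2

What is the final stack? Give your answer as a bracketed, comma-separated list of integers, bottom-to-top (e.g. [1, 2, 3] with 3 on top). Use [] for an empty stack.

After 'push 13': [13]
After 'neg': [-13]
After 'push -1': [-13, -1]
After 'sub': [-12]
After 'neg': [12]
After 'neg': [-12]
After 'push 14': [-12, 14]
After 'mul': [-168]
After 'push 6': [-168, 6]
After 'push 4': [-168, 6, 4]
After 'push -2': [-168, 6, 4, -2]

Answer: [-168, 6, 4, -2]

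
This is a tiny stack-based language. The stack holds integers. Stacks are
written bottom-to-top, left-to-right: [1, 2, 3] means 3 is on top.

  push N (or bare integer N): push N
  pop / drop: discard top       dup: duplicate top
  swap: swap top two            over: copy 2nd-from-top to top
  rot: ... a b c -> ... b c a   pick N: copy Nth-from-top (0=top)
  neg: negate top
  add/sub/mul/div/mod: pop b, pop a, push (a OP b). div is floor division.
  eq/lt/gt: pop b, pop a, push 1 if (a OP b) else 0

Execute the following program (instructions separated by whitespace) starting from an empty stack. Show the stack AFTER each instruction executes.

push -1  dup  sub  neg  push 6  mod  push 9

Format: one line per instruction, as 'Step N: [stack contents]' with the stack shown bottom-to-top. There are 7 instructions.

Step 1: [-1]
Step 2: [-1, -1]
Step 3: [0]
Step 4: [0]
Step 5: [0, 6]
Step 6: [0]
Step 7: [0, 9]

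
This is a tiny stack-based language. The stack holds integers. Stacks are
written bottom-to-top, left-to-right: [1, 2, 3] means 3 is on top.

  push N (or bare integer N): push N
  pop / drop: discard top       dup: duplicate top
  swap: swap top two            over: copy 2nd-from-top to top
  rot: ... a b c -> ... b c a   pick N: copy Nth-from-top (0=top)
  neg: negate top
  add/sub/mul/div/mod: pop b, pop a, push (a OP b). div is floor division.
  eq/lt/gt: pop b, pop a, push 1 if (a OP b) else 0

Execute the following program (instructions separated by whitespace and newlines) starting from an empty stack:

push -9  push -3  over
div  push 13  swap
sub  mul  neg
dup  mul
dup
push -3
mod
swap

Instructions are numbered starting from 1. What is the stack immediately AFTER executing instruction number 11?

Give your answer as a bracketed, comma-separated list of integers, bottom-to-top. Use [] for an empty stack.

Answer: [13689]

Derivation:
Step 1 ('push -9'): [-9]
Step 2 ('push -3'): [-9, -3]
Step 3 ('over'): [-9, -3, -9]
Step 4 ('div'): [-9, 0]
Step 5 ('push 13'): [-9, 0, 13]
Step 6 ('swap'): [-9, 13, 0]
Step 7 ('sub'): [-9, 13]
Step 8 ('mul'): [-117]
Step 9 ('neg'): [117]
Step 10 ('dup'): [117, 117]
Step 11 ('mul'): [13689]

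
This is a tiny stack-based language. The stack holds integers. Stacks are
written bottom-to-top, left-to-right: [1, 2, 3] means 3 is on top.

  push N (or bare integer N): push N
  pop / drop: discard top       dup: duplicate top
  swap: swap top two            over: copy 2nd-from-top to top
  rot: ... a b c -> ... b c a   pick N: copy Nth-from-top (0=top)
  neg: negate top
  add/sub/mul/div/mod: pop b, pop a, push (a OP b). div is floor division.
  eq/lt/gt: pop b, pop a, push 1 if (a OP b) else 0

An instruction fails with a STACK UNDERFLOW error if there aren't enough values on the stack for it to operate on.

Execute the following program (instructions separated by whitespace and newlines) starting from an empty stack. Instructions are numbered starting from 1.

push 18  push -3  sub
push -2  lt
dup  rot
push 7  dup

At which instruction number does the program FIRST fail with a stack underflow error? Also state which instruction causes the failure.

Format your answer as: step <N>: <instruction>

Answer: step 7: rot

Derivation:
Step 1 ('push 18'): stack = [18], depth = 1
Step 2 ('push -3'): stack = [18, -3], depth = 2
Step 3 ('sub'): stack = [21], depth = 1
Step 4 ('push -2'): stack = [21, -2], depth = 2
Step 5 ('lt'): stack = [0], depth = 1
Step 6 ('dup'): stack = [0, 0], depth = 2
Step 7 ('rot'): needs 3 value(s) but depth is 2 — STACK UNDERFLOW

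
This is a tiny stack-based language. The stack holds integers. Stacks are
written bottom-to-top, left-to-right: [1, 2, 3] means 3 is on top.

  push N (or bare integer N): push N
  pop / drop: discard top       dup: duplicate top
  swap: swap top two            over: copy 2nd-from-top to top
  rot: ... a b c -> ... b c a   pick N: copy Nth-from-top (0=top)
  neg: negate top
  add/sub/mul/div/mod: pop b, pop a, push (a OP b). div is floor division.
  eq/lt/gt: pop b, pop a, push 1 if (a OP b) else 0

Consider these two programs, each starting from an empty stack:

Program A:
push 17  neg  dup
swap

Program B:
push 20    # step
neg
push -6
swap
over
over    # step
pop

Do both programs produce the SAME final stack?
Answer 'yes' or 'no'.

Answer: no

Derivation:
Program A trace:
  After 'push 17': [17]
  After 'neg': [-17]
  After 'dup': [-17, -17]
  After 'swap': [-17, -17]
Program A final stack: [-17, -17]

Program B trace:
  After 'push 20': [20]
  After 'neg': [-20]
  After 'push -6': [-20, -6]
  After 'swap': [-6, -20]
  After 'over': [-6, -20, -6]
  After 'over': [-6, -20, -6, -20]
  After 'pop': [-6, -20, -6]
Program B final stack: [-6, -20, -6]
Same: no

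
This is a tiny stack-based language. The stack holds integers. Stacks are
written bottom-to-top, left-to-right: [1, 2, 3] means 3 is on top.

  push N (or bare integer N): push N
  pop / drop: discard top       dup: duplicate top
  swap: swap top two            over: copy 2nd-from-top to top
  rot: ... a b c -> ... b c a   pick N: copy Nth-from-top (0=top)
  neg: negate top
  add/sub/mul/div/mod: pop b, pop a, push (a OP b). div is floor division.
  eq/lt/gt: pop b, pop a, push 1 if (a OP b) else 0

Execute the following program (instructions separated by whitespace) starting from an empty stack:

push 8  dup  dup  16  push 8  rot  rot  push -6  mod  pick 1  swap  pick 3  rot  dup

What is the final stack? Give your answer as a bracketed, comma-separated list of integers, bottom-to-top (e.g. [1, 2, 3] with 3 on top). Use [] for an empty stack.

Answer: [8, 8, 8, 8, -2, 8, 8, 8]

Derivation:
After 'push 8': [8]
After 'dup': [8, 8]
After 'dup': [8, 8, 8]
After 'push 16': [8, 8, 8, 16]
After 'push 8': [8, 8, 8, 16, 8]
After 'rot': [8, 8, 16, 8, 8]
After 'rot': [8, 8, 8, 8, 16]
After 'push -6': [8, 8, 8, 8, 16, -6]
After 'mod': [8, 8, 8, 8, -2]
After 'pick 1': [8, 8, 8, 8, -2, 8]
After 'swap': [8, 8, 8, 8, 8, -2]
After 'pick 3': [8, 8, 8, 8, 8, -2, 8]
After 'rot': [8, 8, 8, 8, -2, 8, 8]
After 'dup': [8, 8, 8, 8, -2, 8, 8, 8]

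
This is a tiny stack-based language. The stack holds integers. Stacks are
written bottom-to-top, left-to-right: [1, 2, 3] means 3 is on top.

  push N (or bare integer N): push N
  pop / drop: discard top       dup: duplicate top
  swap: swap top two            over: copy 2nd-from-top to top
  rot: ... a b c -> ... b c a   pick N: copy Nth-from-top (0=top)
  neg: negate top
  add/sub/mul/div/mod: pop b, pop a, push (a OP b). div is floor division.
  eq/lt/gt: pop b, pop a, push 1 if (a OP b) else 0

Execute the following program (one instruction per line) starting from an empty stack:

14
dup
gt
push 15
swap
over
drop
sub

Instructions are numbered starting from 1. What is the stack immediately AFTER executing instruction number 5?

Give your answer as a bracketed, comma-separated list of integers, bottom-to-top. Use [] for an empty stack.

Answer: [15, 0]

Derivation:
Step 1 ('14'): [14]
Step 2 ('dup'): [14, 14]
Step 3 ('gt'): [0]
Step 4 ('push 15'): [0, 15]
Step 5 ('swap'): [15, 0]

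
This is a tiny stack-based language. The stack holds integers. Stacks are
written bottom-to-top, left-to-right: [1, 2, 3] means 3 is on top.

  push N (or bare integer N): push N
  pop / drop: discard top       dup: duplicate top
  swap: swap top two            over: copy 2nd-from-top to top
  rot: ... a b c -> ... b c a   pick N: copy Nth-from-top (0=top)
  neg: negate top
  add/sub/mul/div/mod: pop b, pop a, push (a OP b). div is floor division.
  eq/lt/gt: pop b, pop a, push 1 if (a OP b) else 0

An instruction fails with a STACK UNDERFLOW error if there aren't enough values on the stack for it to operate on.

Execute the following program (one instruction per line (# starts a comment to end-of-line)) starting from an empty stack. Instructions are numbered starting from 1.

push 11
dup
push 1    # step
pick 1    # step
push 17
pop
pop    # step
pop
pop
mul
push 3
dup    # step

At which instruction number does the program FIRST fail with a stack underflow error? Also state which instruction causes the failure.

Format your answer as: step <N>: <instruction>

Answer: step 10: mul

Derivation:
Step 1 ('push 11'): stack = [11], depth = 1
Step 2 ('dup'): stack = [11, 11], depth = 2
Step 3 ('push 1'): stack = [11, 11, 1], depth = 3
Step 4 ('pick 1'): stack = [11, 11, 1, 11], depth = 4
Step 5 ('push 17'): stack = [11, 11, 1, 11, 17], depth = 5
Step 6 ('pop'): stack = [11, 11, 1, 11], depth = 4
Step 7 ('pop'): stack = [11, 11, 1], depth = 3
Step 8 ('pop'): stack = [11, 11], depth = 2
Step 9 ('pop'): stack = [11], depth = 1
Step 10 ('mul'): needs 2 value(s) but depth is 1 — STACK UNDERFLOW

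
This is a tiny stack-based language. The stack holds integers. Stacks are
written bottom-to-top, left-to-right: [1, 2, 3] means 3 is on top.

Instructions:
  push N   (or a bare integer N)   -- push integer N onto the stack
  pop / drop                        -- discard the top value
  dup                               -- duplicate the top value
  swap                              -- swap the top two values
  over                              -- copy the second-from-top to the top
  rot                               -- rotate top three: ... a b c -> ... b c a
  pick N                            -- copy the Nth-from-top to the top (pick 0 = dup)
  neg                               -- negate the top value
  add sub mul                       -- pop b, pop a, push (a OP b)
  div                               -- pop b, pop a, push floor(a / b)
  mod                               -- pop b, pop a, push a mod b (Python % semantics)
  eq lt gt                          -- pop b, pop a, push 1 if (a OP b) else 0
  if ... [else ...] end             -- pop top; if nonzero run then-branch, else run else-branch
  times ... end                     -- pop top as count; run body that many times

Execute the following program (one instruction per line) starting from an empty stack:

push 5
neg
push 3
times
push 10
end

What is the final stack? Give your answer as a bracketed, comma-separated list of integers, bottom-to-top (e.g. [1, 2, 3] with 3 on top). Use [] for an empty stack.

After 'push 5': [5]
After 'neg': [-5]
After 'push 3': [-5, 3]
After 'times': [-5]
After 'push 10': [-5, 10]
After 'push 10': [-5, 10, 10]
After 'push 10': [-5, 10, 10, 10]

Answer: [-5, 10, 10, 10]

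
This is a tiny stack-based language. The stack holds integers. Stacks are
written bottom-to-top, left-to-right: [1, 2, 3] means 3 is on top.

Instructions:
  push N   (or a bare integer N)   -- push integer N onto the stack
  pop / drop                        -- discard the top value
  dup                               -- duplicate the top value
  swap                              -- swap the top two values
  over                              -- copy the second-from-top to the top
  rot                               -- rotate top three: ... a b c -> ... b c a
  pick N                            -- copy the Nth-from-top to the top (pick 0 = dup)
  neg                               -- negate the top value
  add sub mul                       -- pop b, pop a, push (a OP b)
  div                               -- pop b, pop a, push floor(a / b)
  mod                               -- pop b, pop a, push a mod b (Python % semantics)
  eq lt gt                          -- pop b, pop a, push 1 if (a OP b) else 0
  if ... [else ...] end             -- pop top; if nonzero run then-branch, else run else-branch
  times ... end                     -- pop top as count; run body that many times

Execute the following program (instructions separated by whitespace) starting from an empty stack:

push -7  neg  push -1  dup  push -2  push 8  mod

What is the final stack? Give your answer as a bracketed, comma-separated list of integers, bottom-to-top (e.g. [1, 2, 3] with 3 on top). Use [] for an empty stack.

After 'push -7': [-7]
After 'neg': [7]
After 'push -1': [7, -1]
After 'dup': [7, -1, -1]
After 'push -2': [7, -1, -1, -2]
After 'push 8': [7, -1, -1, -2, 8]
After 'mod': [7, -1, -1, 6]

Answer: [7, -1, -1, 6]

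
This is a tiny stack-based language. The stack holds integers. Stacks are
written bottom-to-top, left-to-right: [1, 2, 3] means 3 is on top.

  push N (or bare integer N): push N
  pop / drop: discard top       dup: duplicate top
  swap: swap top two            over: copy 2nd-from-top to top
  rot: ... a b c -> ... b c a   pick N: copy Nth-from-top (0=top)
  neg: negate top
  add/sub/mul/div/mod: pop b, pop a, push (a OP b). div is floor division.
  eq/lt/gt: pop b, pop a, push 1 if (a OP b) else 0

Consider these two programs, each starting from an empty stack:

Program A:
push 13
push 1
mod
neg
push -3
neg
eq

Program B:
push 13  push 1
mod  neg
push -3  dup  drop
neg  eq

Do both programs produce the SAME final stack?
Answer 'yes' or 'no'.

Answer: yes

Derivation:
Program A trace:
  After 'push 13': [13]
  After 'push 1': [13, 1]
  After 'mod': [0]
  After 'neg': [0]
  After 'push -3': [0, -3]
  After 'neg': [0, 3]
  After 'eq': [0]
Program A final stack: [0]

Program B trace:
  After 'push 13': [13]
  After 'push 1': [13, 1]
  After 'mod': [0]
  After 'neg': [0]
  After 'push -3': [0, -3]
  After 'dup': [0, -3, -3]
  After 'drop': [0, -3]
  After 'neg': [0, 3]
  After 'eq': [0]
Program B final stack: [0]
Same: yes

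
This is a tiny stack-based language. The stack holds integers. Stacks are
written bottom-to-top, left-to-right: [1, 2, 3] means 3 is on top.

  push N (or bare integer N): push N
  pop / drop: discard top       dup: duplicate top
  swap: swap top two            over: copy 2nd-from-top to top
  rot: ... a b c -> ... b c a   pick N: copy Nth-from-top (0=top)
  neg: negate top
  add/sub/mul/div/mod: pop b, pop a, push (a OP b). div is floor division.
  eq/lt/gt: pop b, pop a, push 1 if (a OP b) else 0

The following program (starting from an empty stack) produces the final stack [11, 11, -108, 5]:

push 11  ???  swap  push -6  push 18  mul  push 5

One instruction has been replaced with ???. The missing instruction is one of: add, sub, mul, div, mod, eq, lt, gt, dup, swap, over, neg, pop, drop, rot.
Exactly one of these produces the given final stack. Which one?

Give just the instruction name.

Stack before ???: [11]
Stack after ???:  [11, 11]
The instruction that transforms [11] -> [11, 11] is: dup

Answer: dup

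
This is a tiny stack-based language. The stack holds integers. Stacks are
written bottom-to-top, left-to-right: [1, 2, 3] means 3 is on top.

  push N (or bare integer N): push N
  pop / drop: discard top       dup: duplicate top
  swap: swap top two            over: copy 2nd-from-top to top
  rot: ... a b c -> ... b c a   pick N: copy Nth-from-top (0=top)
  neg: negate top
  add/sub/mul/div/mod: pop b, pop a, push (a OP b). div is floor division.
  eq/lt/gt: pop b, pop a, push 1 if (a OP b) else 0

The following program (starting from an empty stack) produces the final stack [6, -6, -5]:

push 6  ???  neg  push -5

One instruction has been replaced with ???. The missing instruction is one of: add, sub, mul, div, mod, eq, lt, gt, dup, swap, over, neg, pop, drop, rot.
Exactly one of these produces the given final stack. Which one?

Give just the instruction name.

Answer: dup

Derivation:
Stack before ???: [6]
Stack after ???:  [6, 6]
The instruction that transforms [6] -> [6, 6] is: dup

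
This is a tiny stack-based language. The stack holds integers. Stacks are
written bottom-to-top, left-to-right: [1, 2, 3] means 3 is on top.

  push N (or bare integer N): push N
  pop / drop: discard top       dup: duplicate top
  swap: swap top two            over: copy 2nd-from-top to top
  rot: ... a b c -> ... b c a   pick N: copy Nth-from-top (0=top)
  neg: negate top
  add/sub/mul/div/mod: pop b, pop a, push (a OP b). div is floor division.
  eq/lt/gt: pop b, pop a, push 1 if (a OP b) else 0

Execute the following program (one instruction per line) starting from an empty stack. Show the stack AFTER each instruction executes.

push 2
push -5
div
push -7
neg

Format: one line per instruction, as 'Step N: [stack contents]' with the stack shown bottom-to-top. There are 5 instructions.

Step 1: [2]
Step 2: [2, -5]
Step 3: [-1]
Step 4: [-1, -7]
Step 5: [-1, 7]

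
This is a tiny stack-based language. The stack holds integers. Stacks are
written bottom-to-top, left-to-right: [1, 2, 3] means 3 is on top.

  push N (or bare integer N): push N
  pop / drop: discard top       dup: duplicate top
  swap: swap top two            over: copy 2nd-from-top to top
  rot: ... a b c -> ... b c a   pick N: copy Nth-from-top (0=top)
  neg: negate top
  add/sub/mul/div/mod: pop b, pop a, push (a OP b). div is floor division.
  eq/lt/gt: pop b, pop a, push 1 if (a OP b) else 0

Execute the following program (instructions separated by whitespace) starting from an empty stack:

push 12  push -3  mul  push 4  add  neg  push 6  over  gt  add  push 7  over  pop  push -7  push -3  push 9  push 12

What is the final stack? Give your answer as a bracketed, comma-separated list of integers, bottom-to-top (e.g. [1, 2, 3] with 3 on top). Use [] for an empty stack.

Answer: [32, 7, -7, -3, 9, 12]

Derivation:
After 'push 12': [12]
After 'push -3': [12, -3]
After 'mul': [-36]
After 'push 4': [-36, 4]
After 'add': [-32]
After 'neg': [32]
After 'push 6': [32, 6]
After 'over': [32, 6, 32]
After 'gt': [32, 0]
After 'add': [32]
After 'push 7': [32, 7]
After 'over': [32, 7, 32]
After 'pop': [32, 7]
After 'push -7': [32, 7, -7]
After 'push -3': [32, 7, -7, -3]
After 'push 9': [32, 7, -7, -3, 9]
After 'push 12': [32, 7, -7, -3, 9, 12]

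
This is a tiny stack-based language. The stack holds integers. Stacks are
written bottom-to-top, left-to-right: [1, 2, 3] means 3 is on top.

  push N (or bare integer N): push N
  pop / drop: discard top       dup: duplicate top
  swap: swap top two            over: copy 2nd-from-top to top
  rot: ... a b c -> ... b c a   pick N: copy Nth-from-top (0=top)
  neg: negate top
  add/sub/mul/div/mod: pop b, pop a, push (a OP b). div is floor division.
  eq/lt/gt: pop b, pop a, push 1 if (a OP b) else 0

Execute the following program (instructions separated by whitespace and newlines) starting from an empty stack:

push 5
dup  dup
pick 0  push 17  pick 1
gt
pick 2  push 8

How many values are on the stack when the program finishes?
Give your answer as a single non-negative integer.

Answer: 7

Derivation:
After 'push 5': stack = [5] (depth 1)
After 'dup': stack = [5, 5] (depth 2)
After 'dup': stack = [5, 5, 5] (depth 3)
After 'pick 0': stack = [5, 5, 5, 5] (depth 4)
After 'push 17': stack = [5, 5, 5, 5, 17] (depth 5)
After 'pick 1': stack = [5, 5, 5, 5, 17, 5] (depth 6)
After 'gt': stack = [5, 5, 5, 5, 1] (depth 5)
After 'pick 2': stack = [5, 5, 5, 5, 1, 5] (depth 6)
After 'push 8': stack = [5, 5, 5, 5, 1, 5, 8] (depth 7)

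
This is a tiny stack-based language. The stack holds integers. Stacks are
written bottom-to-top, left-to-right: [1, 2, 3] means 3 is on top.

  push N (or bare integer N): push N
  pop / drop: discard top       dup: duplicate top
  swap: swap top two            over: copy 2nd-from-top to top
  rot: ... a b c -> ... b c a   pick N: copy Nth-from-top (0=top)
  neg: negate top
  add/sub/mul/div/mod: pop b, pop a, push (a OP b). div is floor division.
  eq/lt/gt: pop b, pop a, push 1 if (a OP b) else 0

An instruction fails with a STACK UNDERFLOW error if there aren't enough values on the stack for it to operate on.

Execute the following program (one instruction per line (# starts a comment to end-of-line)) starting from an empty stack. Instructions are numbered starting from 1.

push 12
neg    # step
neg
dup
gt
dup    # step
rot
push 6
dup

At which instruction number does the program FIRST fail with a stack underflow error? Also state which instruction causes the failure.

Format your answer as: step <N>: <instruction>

Answer: step 7: rot

Derivation:
Step 1 ('push 12'): stack = [12], depth = 1
Step 2 ('neg'): stack = [-12], depth = 1
Step 3 ('neg'): stack = [12], depth = 1
Step 4 ('dup'): stack = [12, 12], depth = 2
Step 5 ('gt'): stack = [0], depth = 1
Step 6 ('dup'): stack = [0, 0], depth = 2
Step 7 ('rot'): needs 3 value(s) but depth is 2 — STACK UNDERFLOW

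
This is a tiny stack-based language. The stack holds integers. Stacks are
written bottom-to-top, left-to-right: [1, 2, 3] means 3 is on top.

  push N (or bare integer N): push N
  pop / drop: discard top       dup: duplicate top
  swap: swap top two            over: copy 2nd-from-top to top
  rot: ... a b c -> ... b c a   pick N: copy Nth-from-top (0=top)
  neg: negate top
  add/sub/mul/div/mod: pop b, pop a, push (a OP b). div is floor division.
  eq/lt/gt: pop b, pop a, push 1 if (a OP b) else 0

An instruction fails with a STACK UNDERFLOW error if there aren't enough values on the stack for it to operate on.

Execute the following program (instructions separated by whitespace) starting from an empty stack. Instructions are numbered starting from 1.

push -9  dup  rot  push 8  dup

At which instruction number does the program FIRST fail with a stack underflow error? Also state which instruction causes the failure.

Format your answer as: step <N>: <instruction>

Step 1 ('push -9'): stack = [-9], depth = 1
Step 2 ('dup'): stack = [-9, -9], depth = 2
Step 3 ('rot'): needs 3 value(s) but depth is 2 — STACK UNDERFLOW

Answer: step 3: rot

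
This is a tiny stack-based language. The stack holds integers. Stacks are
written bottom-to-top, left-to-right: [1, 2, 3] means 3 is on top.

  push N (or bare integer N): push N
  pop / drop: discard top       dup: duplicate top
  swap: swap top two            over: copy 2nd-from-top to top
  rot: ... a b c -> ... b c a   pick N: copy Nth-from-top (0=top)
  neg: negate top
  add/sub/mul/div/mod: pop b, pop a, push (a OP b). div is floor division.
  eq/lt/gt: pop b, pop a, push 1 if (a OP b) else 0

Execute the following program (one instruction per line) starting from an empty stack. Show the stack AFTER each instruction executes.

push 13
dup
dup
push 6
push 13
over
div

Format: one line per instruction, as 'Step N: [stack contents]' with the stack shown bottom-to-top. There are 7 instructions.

Step 1: [13]
Step 2: [13, 13]
Step 3: [13, 13, 13]
Step 4: [13, 13, 13, 6]
Step 5: [13, 13, 13, 6, 13]
Step 6: [13, 13, 13, 6, 13, 6]
Step 7: [13, 13, 13, 6, 2]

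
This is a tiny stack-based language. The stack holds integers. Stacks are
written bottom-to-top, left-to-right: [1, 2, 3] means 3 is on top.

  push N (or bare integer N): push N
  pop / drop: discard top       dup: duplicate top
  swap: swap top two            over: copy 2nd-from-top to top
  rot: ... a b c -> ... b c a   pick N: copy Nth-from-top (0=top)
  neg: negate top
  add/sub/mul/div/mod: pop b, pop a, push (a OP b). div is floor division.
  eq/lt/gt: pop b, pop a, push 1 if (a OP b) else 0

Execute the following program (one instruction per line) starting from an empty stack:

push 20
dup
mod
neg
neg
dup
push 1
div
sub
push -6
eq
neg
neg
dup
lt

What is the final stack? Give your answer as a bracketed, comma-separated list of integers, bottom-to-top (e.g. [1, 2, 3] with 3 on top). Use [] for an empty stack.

Answer: [0]

Derivation:
After 'push 20': [20]
After 'dup': [20, 20]
After 'mod': [0]
After 'neg': [0]
After 'neg': [0]
After 'dup': [0, 0]
After 'push 1': [0, 0, 1]
After 'div': [0, 0]
After 'sub': [0]
After 'push -6': [0, -6]
After 'eq': [0]
After 'neg': [0]
After 'neg': [0]
After 'dup': [0, 0]
After 'lt': [0]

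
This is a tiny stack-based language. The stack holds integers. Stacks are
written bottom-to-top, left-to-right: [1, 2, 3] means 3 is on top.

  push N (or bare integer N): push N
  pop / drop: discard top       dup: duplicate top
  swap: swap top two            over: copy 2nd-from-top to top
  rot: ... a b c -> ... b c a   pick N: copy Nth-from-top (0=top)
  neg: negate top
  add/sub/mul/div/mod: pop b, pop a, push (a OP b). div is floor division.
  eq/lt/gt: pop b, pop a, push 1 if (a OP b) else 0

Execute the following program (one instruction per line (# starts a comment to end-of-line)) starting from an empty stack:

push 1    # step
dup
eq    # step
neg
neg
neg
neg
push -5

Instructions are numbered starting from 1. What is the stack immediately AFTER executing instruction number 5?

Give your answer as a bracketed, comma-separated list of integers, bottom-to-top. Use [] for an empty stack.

Step 1 ('push 1'): [1]
Step 2 ('dup'): [1, 1]
Step 3 ('eq'): [1]
Step 4 ('neg'): [-1]
Step 5 ('neg'): [1]

Answer: [1]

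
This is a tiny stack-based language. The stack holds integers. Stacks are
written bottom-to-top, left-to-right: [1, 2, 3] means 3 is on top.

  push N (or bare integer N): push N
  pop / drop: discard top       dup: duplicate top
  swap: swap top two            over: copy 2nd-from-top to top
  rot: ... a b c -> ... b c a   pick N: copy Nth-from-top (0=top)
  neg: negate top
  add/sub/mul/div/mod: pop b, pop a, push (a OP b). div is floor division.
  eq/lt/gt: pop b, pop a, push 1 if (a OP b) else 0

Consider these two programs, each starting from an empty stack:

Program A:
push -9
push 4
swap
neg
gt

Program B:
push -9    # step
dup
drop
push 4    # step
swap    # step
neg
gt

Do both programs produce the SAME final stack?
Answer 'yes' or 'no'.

Program A trace:
  After 'push -9': [-9]
  After 'push 4': [-9, 4]
  After 'swap': [4, -9]
  After 'neg': [4, 9]
  After 'gt': [0]
Program A final stack: [0]

Program B trace:
  After 'push -9': [-9]
  After 'dup': [-9, -9]
  After 'drop': [-9]
  After 'push 4': [-9, 4]
  After 'swap': [4, -9]
  After 'neg': [4, 9]
  After 'gt': [0]
Program B final stack: [0]
Same: yes

Answer: yes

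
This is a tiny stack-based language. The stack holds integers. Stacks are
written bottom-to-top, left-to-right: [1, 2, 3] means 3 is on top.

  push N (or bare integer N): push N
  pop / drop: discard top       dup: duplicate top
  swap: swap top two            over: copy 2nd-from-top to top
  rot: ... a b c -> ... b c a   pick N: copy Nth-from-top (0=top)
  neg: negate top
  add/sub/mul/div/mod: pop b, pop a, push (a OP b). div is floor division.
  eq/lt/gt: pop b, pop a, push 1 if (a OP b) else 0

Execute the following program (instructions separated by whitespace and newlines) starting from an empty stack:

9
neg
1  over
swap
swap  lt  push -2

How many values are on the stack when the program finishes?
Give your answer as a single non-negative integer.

Answer: 3

Derivation:
After 'push 9': stack = [9] (depth 1)
After 'neg': stack = [-9] (depth 1)
After 'push 1': stack = [-9, 1] (depth 2)
After 'over': stack = [-9, 1, -9] (depth 3)
After 'swap': stack = [-9, -9, 1] (depth 3)
After 'swap': stack = [-9, 1, -9] (depth 3)
After 'lt': stack = [-9, 0] (depth 2)
After 'push -2': stack = [-9, 0, -2] (depth 3)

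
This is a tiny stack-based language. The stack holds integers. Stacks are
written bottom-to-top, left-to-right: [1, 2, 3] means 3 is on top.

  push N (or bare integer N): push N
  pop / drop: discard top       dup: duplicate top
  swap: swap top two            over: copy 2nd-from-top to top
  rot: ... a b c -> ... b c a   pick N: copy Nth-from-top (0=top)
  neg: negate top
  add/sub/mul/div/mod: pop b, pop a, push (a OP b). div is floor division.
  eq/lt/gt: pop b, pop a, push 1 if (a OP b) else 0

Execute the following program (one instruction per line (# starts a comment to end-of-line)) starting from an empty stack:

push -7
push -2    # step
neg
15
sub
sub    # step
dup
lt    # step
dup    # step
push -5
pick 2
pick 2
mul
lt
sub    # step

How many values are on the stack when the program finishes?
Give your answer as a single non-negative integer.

Answer: 2

Derivation:
After 'push -7': stack = [-7] (depth 1)
After 'push -2': stack = [-7, -2] (depth 2)
After 'neg': stack = [-7, 2] (depth 2)
After 'push 15': stack = [-7, 2, 15] (depth 3)
After 'sub': stack = [-7, -13] (depth 2)
After 'sub': stack = [6] (depth 1)
After 'dup': stack = [6, 6] (depth 2)
After 'lt': stack = [0] (depth 1)
After 'dup': stack = [0, 0] (depth 2)
After 'push -5': stack = [0, 0, -5] (depth 3)
After 'pick 2': stack = [0, 0, -5, 0] (depth 4)
After 'pick 2': stack = [0, 0, -5, 0, 0] (depth 5)
After 'mul': stack = [0, 0, -5, 0] (depth 4)
After 'lt': stack = [0, 0, 1] (depth 3)
After 'sub': stack = [0, -1] (depth 2)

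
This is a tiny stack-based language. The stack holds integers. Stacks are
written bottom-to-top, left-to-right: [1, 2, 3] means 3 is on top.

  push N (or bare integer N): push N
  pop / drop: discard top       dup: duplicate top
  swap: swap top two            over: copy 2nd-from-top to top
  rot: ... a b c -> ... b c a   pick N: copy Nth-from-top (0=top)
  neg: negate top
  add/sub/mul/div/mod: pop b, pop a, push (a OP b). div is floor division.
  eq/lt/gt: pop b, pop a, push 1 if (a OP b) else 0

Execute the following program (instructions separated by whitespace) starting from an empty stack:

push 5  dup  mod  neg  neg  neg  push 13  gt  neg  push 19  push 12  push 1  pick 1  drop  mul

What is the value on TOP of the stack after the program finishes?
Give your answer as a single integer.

Answer: 12

Derivation:
After 'push 5': [5]
After 'dup': [5, 5]
After 'mod': [0]
After 'neg': [0]
After 'neg': [0]
After 'neg': [0]
After 'push 13': [0, 13]
After 'gt': [0]
After 'neg': [0]
After 'push 19': [0, 19]
After 'push 12': [0, 19, 12]
After 'push 1': [0, 19, 12, 1]
After 'pick 1': [0, 19, 12, 1, 12]
After 'drop': [0, 19, 12, 1]
After 'mul': [0, 19, 12]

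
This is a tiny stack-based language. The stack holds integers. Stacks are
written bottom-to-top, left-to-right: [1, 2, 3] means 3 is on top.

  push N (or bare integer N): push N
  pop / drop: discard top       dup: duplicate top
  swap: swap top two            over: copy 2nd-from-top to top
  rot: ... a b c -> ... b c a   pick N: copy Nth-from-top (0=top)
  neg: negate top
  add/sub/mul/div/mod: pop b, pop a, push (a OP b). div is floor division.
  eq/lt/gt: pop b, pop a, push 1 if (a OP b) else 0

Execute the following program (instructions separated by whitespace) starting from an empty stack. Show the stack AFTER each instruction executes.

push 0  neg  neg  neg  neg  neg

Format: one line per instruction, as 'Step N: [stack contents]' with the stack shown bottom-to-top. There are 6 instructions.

Step 1: [0]
Step 2: [0]
Step 3: [0]
Step 4: [0]
Step 5: [0]
Step 6: [0]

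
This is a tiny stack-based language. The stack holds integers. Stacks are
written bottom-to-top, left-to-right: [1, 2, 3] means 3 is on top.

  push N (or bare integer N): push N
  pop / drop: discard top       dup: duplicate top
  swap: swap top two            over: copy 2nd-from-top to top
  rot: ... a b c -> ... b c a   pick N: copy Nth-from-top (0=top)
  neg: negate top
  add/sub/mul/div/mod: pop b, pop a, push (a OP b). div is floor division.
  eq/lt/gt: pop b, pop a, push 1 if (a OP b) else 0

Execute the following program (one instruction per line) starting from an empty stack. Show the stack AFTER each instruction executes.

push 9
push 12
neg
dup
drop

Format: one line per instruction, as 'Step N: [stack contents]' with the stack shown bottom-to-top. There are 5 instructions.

Step 1: [9]
Step 2: [9, 12]
Step 3: [9, -12]
Step 4: [9, -12, -12]
Step 5: [9, -12]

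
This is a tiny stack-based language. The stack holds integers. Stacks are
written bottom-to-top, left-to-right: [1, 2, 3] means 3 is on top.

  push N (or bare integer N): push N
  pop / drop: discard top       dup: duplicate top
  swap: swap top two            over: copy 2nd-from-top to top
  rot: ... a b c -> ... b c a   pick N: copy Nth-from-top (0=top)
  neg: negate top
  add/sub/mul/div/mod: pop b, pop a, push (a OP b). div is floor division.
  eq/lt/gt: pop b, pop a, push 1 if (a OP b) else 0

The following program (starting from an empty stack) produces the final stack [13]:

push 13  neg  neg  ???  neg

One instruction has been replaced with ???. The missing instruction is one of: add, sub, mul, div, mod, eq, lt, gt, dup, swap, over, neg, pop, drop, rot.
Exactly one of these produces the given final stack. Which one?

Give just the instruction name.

Stack before ???: [13]
Stack after ???:  [-13]
The instruction that transforms [13] -> [-13] is: neg

Answer: neg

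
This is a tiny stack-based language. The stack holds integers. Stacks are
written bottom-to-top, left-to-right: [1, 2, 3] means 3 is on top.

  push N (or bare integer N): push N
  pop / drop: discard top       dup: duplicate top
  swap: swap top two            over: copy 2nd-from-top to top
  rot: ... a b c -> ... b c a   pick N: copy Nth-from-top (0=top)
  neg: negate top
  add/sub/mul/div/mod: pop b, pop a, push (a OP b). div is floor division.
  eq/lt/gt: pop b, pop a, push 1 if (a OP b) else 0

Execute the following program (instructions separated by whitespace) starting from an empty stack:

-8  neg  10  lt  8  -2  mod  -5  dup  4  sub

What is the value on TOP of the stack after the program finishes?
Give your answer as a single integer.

After 'push -8': [-8]
After 'neg': [8]
After 'push 10': [8, 10]
After 'lt': [1]
After 'push 8': [1, 8]
After 'push -2': [1, 8, -2]
After 'mod': [1, 0]
After 'push -5': [1, 0, -5]
After 'dup': [1, 0, -5, -5]
After 'push 4': [1, 0, -5, -5, 4]
After 'sub': [1, 0, -5, -9]

Answer: -9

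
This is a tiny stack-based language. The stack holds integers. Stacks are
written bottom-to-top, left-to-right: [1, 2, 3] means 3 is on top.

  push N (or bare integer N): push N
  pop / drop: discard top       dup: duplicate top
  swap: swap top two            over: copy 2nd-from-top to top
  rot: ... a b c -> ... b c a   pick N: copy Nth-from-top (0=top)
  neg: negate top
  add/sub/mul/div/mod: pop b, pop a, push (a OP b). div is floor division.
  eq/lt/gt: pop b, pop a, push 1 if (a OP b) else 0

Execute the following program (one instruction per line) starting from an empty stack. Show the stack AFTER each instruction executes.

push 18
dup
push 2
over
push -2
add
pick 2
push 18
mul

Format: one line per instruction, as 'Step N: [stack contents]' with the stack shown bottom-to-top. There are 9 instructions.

Step 1: [18]
Step 2: [18, 18]
Step 3: [18, 18, 2]
Step 4: [18, 18, 2, 18]
Step 5: [18, 18, 2, 18, -2]
Step 6: [18, 18, 2, 16]
Step 7: [18, 18, 2, 16, 18]
Step 8: [18, 18, 2, 16, 18, 18]
Step 9: [18, 18, 2, 16, 324]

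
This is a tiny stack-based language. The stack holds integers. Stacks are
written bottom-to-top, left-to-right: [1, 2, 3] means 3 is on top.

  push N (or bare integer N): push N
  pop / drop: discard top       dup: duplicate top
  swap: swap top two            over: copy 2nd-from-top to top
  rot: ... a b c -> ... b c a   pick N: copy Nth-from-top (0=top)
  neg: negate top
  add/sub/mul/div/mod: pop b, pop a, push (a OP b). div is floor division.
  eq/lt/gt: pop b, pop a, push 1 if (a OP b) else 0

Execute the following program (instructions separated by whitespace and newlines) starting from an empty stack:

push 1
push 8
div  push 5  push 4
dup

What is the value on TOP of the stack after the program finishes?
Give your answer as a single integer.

Answer: 4

Derivation:
After 'push 1': [1]
After 'push 8': [1, 8]
After 'div': [0]
After 'push 5': [0, 5]
After 'push 4': [0, 5, 4]
After 'dup': [0, 5, 4, 4]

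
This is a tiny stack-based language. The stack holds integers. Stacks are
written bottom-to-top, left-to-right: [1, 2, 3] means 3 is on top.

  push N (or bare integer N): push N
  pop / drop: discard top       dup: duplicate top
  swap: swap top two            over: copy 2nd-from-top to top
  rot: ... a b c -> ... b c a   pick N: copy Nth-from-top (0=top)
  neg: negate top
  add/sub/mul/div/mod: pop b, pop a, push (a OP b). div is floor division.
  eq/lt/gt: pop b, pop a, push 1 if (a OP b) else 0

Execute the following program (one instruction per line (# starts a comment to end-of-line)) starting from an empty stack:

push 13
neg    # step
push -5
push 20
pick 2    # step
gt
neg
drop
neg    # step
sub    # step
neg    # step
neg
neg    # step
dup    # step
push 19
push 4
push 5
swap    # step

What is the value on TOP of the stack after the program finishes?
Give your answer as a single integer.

After 'push 13': [13]
After 'neg': [-13]
After 'push -5': [-13, -5]
After 'push 20': [-13, -5, 20]
After 'pick 2': [-13, -5, 20, -13]
After 'gt': [-13, -5, 1]
After 'neg': [-13, -5, -1]
After 'drop': [-13, -5]
After 'neg': [-13, 5]
After 'sub': [-18]
After 'neg': [18]
After 'neg': [-18]
After 'neg': [18]
After 'dup': [18, 18]
After 'push 19': [18, 18, 19]
After 'push 4': [18, 18, 19, 4]
After 'push 5': [18, 18, 19, 4, 5]
After 'swap': [18, 18, 19, 5, 4]

Answer: 4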